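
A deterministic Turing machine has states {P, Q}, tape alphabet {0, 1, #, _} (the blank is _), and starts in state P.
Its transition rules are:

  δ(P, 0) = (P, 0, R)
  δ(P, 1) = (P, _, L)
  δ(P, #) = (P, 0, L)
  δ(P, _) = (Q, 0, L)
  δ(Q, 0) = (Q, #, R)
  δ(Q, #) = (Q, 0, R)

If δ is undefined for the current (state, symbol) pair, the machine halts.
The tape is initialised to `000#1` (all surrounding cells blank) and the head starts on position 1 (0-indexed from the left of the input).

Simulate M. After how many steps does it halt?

10

P | 0[0]0#1_   read 0 → write 0, move R, go to P
P | 00[0]#1_   read 0 → write 0, move R, go to P
P | 000[#]1_   read # → write 0, move L, go to P
P | 00[0]01_   read 0 → write 0, move R, go to P
P | 000[0]1_   read 0 → write 0, move R, go to P
P | 0000[1]_   read 1 → write _, move L, go to P
P | 000[0]__   read 0 → write 0, move R, go to P
P | 0000[_]_   read _ → write 0, move L, go to Q
Q | 000[0]0_   read 0 → write #, move R, go to Q
Q | 000#[0]_   read 0 → write #, move R, go to Q
Q | 000##[_]
M halts after 10 transitions.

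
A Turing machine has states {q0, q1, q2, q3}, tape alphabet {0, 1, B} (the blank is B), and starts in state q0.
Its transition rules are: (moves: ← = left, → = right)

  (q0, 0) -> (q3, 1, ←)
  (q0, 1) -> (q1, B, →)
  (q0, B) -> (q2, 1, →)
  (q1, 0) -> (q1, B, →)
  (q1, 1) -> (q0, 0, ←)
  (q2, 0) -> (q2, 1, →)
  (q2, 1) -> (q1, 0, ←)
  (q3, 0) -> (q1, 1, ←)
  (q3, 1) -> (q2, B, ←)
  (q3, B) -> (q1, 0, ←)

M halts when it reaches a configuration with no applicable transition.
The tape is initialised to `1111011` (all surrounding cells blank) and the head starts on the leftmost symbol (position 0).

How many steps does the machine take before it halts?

21

state=q0 head=0 tape=[1]111011B   (q0,1)→(q1,B,→)
state=q1 head=1 tape=B[1]11011B   (q1,1)→(q0,0,←)
state=q0 head=0 tape=[B]011011B   (q0,B)→(q2,1,→)
state=q2 head=1 tape=1[0]11011B   (q2,0)→(q2,1,→)
state=q2 head=2 tape=11[1]1011B   (q2,1)→(q1,0,←)
state=q1 head=1 tape=1[1]01011B   (q1,1)→(q0,0,←)
state=q0 head=0 tape=[1]001011B   (q0,1)→(q1,B,→)
state=q1 head=1 tape=B[0]01011B   (q1,0)→(q1,B,→)
state=q1 head=2 tape=BB[0]1011B   (q1,0)→(q1,B,→)
state=q1 head=3 tape=BBB[1]011B   (q1,1)→(q0,0,←)
state=q0 head=2 tape=BB[B]0011B   (q0,B)→(q2,1,→)
state=q2 head=3 tape=BB1[0]011B   (q2,0)→(q2,1,→)
state=q2 head=4 tape=BB11[0]11B   (q2,0)→(q2,1,→)
state=q2 head=5 tape=BB111[1]1B   (q2,1)→(q1,0,←)
state=q1 head=4 tape=BB11[1]01B   (q1,1)→(q0,0,←)
state=q0 head=3 tape=BB1[1]001B   (q0,1)→(q1,B,→)
state=q1 head=4 tape=BB1B[0]01B   (q1,0)→(q1,B,→)
state=q1 head=5 tape=BB1BB[0]1B   (q1,0)→(q1,B,→)
state=q1 head=6 tape=BB1BBB[1]B   (q1,1)→(q0,0,←)
state=q0 head=5 tape=BB1BB[B]0B   (q0,B)→(q2,1,→)
state=q2 head=6 tape=BB1BB1[0]B   (q2,0)→(q2,1,→)
state=q2 head=7 tape=BB1BB11[B]
M halts after 21 transitions.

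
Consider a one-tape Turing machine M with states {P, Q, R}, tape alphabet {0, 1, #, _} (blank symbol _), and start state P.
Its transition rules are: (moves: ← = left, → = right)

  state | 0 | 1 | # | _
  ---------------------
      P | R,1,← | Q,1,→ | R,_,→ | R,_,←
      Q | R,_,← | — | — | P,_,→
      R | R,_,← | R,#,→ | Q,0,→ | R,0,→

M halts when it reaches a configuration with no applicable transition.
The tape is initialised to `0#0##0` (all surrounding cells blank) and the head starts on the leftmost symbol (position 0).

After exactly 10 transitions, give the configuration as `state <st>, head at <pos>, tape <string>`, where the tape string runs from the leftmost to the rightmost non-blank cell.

P | _[0]#0##0   read 0 → write 1, move ←, go to R
R | [_]1#0##0   read _ → write 0, move →, go to R
R | 0[1]#0##0   read 1 → write #, move →, go to R
R | 0#[#]0##0   read # → write 0, move →, go to Q
Q | 0#0[0]##0   read 0 → write _, move ←, go to R
R | 0#[0]_##0   read 0 → write _, move ←, go to R
R | 0[#]__##0   read # → write 0, move →, go to Q
Q | 00[_]_##0   read _ → write _, move →, go to P
P | 00_[_]##0   read _ → write _, move ←, go to R
R | 00[_]_##0   read _ → write 0, move →, go to R
R | 000[_]##0
After 10 steps: state R, head at 2, tape 000_##0.

state R, head at 2, tape 000_##0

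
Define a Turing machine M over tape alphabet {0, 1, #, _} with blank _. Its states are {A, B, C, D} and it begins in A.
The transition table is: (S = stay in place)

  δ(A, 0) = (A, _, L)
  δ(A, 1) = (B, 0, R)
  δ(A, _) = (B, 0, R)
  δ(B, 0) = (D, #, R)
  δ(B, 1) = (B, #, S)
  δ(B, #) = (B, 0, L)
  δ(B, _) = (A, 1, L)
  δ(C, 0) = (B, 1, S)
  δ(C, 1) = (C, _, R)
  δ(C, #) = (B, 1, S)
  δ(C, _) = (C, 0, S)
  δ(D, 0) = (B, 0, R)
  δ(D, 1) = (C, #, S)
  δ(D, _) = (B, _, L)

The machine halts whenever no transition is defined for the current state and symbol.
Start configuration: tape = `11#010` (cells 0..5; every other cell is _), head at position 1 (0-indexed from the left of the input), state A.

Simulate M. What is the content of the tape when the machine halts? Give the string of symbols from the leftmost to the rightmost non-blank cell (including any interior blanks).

state=A head=1 tape=1[1]#010_   (A,1)→(B,0,R)
state=B head=2 tape=10[#]010_   (B,#)→(B,0,L)
state=B head=1 tape=1[0]0010_   (B,0)→(D,#,R)
state=D head=2 tape=1#[0]010_   (D,0)→(B,0,R)
state=B head=3 tape=1#0[0]10_   (B,0)→(D,#,R)
state=D head=4 tape=1#0#[1]0_   (D,1)→(C,#,S)
state=C head=4 tape=1#0#[#]0_   (C,#)→(B,1,S)
state=B head=4 tape=1#0#[1]0_   (B,1)→(B,#,S)
state=B head=4 tape=1#0#[#]0_   (B,#)→(B,0,L)
state=B head=3 tape=1#0[#]00_   (B,#)→(B,0,L)
state=B head=2 tape=1#[0]000_   (B,0)→(D,#,R)
state=D head=3 tape=1##[0]00_   (D,0)→(B,0,R)
state=B head=4 tape=1##0[0]0_   (B,0)→(D,#,R)
state=D head=5 tape=1##0#[0]_   (D,0)→(B,0,R)
state=B head=6 tape=1##0#0[_]   (B,_)→(A,1,L)
state=A head=5 tape=1##0#[0]1   (A,0)→(A,_,L)
state=A head=4 tape=1##0[#]_1
The non-blank tape span at halt is 1##0#_1.

1##0#_1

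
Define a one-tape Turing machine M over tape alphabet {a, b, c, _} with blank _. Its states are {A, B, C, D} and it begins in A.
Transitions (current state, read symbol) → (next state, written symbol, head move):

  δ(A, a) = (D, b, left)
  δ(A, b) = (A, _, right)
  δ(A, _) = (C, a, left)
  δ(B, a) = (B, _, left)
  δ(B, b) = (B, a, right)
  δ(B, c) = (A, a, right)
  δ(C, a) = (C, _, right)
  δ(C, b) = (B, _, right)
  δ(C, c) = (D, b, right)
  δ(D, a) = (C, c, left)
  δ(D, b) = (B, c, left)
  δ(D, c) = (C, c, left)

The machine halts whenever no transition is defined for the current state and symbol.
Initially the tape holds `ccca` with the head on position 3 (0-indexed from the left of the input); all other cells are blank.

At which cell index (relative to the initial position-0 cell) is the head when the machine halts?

3

state=A head=3 tape=ccc[a]_   (A,a)→(D,b,left)
state=D head=2 tape=cc[c]b_   (D,c)→(C,c,left)
state=C head=1 tape=c[c]cb_   (C,c)→(D,b,right)
state=D head=2 tape=cb[c]b_   (D,c)→(C,c,left)
state=C head=1 tape=c[b]cb_   (C,b)→(B,_,right)
state=B head=2 tape=c_[c]b_   (B,c)→(A,a,right)
state=A head=3 tape=c_a[b]_   (A,b)→(A,_,right)
state=A head=4 tape=c_a_[_]   (A,_)→(C,a,left)
state=C head=3 tape=c_a[_]a
At halt the head is at cell 3.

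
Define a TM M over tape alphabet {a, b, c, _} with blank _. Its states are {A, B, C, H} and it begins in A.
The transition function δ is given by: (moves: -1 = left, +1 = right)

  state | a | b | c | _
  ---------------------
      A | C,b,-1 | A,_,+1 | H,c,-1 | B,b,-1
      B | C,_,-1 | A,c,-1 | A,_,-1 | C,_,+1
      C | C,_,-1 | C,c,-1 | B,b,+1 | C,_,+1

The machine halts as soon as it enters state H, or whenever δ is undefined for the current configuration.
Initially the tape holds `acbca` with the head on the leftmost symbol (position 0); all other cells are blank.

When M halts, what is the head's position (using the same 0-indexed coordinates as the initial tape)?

1

A | _[a]cbca   read a → write b, move -1, go to C
C | [_]bcbca   read _ → write _, move +1, go to C
C | _[b]cbca   read b → write c, move -1, go to C
C | [_]ccbca   read _ → write _, move +1, go to C
C | _[c]cbca   read c → write b, move +1, go to B
B | _b[c]bca   read c → write _, move -1, go to A
A | _[b]_bca   read b → write _, move +1, go to A
A | __[_]bca   read _ → write b, move -1, go to B
B | _[_]bbca   read _ → write _, move +1, go to C
C | __[b]bca   read b → write c, move -1, go to C
C | _[_]cbca   read _ → write _, move +1, go to C
C | __[c]bca   read c → write b, move +1, go to B
B | __b[b]ca   read b → write c, move -1, go to A
A | __[b]cca   read b → write _, move +1, go to A
A | ___[c]ca   read c → write c, move -1, go to H
H | __[_]cca
At halt the head is at cell 1.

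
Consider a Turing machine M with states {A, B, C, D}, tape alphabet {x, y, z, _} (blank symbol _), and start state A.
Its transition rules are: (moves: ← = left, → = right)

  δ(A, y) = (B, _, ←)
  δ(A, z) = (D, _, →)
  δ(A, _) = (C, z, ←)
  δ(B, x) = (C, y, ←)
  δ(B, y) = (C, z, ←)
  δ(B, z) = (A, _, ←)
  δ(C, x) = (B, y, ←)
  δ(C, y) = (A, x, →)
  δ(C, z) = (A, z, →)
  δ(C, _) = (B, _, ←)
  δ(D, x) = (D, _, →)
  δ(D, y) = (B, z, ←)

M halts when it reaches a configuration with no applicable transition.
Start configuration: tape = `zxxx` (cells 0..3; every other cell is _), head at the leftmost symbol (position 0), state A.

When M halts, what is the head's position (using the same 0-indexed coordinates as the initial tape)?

4

state=A head=0 tape=[z]xxx_   (A,z)→(D,_,→)
state=D head=1 tape=_[x]xx_   (D,x)→(D,_,→)
state=D head=2 tape=__[x]x_   (D,x)→(D,_,→)
state=D head=3 tape=___[x]_   (D,x)→(D,_,→)
state=D head=4 tape=____[_]
At halt the head is at cell 4.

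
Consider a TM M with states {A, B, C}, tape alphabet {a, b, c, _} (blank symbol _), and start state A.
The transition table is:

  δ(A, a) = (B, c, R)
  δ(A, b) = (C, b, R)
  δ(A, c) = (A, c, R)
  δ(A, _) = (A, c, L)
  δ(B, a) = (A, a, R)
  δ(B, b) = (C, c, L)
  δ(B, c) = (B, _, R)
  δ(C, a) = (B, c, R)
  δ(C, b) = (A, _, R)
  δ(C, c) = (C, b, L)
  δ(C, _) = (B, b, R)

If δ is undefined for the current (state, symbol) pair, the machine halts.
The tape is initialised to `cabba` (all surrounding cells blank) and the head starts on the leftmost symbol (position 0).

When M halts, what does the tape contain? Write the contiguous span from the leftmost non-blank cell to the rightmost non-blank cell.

c_b_c

A | _[c]abba_   read c → write c, move R, go to A
A | _c[a]bba_   read a → write c, move R, go to B
B | _cc[b]ba_   read b → write c, move L, go to C
C | _c[c]cba_   read c → write b, move L, go to C
C | _[c]bcba_   read c → write b, move L, go to C
C | [_]bbcba_   read _ → write b, move R, go to B
B | b[b]bcba_   read b → write c, move L, go to C
C | [b]cbcba_   read b → write _, move R, go to A
A | _[c]bcba_   read c → write c, move R, go to A
A | _c[b]cba_   read b → write b, move R, go to C
C | _cb[c]ba_   read c → write b, move L, go to C
C | _c[b]bba_   read b → write _, move R, go to A
A | _c_[b]ba_   read b → write b, move R, go to C
C | _c_b[b]a_   read b → write _, move R, go to A
A | _c_b_[a]_   read a → write c, move R, go to B
B | _c_b_c[_]
The non-blank tape span at halt is c_b_c.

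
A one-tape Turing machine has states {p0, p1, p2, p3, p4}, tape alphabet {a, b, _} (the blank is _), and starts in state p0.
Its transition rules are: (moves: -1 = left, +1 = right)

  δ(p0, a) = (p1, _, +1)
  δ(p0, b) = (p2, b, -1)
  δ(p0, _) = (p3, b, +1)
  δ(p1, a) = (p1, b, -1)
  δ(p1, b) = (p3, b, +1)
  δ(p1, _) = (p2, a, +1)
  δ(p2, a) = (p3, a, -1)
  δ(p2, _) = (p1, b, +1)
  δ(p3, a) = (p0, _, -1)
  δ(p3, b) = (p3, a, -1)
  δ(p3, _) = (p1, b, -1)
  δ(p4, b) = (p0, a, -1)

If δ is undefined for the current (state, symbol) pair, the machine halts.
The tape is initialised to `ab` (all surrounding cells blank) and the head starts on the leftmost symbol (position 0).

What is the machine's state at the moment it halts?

p0 | _[a]b_   read a → write _, move +1, go to p1
p1 | __[b]_   read b → write b, move +1, go to p3
p3 | __b[_]   read _ → write b, move -1, go to p1
p1 | __[b]b   read b → write b, move +1, go to p3
p3 | __b[b]   read b → write a, move -1, go to p3
p3 | __[b]a   read b → write a, move -1, go to p3
p3 | _[_]aa   read _ → write b, move -1, go to p1
p1 | [_]baa   read _ → write a, move +1, go to p2
p2 | a[b]aa
No transition is defined for (p2, b); M halts in state p2.

p2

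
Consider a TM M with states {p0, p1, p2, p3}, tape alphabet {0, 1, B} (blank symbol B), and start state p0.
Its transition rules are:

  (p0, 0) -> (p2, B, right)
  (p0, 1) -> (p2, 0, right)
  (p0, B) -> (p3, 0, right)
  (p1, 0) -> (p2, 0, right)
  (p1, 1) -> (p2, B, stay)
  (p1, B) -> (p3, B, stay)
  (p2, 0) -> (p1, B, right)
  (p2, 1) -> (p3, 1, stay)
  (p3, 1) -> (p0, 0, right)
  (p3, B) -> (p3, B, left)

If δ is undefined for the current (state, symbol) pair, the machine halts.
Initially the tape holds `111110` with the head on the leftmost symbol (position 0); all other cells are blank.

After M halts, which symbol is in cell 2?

0

p0 | [1]11110B   read 1 → write 0, move right, go to p2
p2 | 0[1]1110B   read 1 → write 1, move stay, go to p3
p3 | 0[1]1110B   read 1 → write 0, move right, go to p0
p0 | 00[1]110B   read 1 → write 0, move right, go to p2
p2 | 000[1]10B   read 1 → write 1, move stay, go to p3
p3 | 000[1]10B   read 1 → write 0, move right, go to p0
p0 | 0000[1]0B   read 1 → write 0, move right, go to p2
p2 | 00000[0]B   read 0 → write B, move right, go to p1
p1 | 00000B[B]   read B → write B, move stay, go to p3
p3 | 00000B[B]   read B → write B, move left, go to p3
p3 | 00000[B]B   read B → write B, move left, go to p3
p3 | 0000[0]BB
Cell 2 holds 0 when M halts.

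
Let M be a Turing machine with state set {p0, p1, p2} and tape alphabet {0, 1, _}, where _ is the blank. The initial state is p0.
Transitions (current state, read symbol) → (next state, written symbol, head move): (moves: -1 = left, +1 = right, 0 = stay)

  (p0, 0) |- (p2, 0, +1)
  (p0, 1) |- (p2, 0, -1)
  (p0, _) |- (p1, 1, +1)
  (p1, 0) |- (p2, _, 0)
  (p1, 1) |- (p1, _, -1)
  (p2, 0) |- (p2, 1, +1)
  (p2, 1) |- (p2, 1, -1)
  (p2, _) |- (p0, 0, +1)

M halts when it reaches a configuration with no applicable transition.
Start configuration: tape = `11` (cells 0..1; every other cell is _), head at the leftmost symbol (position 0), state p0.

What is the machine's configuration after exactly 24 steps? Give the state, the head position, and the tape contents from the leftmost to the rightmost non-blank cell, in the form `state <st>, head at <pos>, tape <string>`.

state p2, head at -4, tape 11111

state=p0 head=0 tape=____[1]1   (p0,1)→(p2,0,-1)
state=p2 head=-1 tape=___[_]01   (p2,_)→(p0,0,+1)
state=p0 head=0 tape=___0[0]1   (p0,0)→(p2,0,+1)
state=p2 head=1 tape=___00[1]   (p2,1)→(p2,1,-1)
state=p2 head=0 tape=___0[0]1   (p2,0)→(p2,1,+1)
state=p2 head=1 tape=___01[1]   (p2,1)→(p2,1,-1)
state=p2 head=0 tape=___0[1]1   (p2,1)→(p2,1,-1)
state=p2 head=-1 tape=___[0]11   (p2,0)→(p2,1,+1)
state=p2 head=0 tape=___1[1]1   (p2,1)→(p2,1,-1)
state=p2 head=-1 tape=___[1]11   (p2,1)→(p2,1,-1)
state=p2 head=-2 tape=__[_]111   (p2,_)→(p0,0,+1)
state=p0 head=-1 tape=__0[1]11   (p0,1)→(p2,0,-1)
state=p2 head=-2 tape=__[0]011   (p2,0)→(p2,1,+1)
state=p2 head=-1 tape=__1[0]11   (p2,0)→(p2,1,+1)
state=p2 head=0 tape=__11[1]1   (p2,1)→(p2,1,-1)
state=p2 head=-1 tape=__1[1]11   (p2,1)→(p2,1,-1)
state=p2 head=-2 tape=__[1]111   (p2,1)→(p2,1,-1)
state=p2 head=-3 tape=_[_]1111   (p2,_)→(p0,0,+1)
state=p0 head=-2 tape=_0[1]111   (p0,1)→(p2,0,-1)
state=p2 head=-3 tape=_[0]0111   (p2,0)→(p2,1,+1)
state=p2 head=-2 tape=_1[0]111   (p2,0)→(p2,1,+1)
state=p2 head=-1 tape=_11[1]11   (p2,1)→(p2,1,-1)
state=p2 head=-2 tape=_1[1]111   (p2,1)→(p2,1,-1)
state=p2 head=-3 tape=_[1]1111   (p2,1)→(p2,1,-1)
state=p2 head=-4 tape=[_]11111
After 24 steps: state p2, head at -4, tape 11111.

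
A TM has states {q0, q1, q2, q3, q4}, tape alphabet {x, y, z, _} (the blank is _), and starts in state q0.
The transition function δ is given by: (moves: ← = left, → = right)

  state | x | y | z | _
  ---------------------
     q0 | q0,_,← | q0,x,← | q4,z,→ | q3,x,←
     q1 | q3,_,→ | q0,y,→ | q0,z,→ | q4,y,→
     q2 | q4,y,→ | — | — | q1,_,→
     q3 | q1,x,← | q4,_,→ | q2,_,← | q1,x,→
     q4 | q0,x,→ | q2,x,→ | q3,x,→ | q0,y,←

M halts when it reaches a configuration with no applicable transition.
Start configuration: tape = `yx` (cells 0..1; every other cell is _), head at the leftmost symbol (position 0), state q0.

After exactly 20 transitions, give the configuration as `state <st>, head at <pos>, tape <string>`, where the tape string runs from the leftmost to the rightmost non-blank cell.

state q0, head at 0, tape x_x_xxy

q0 | ____[y]x_   read y → write x, move ←, go to q0
q0 | ___[_]xx_   read _ → write x, move ←, go to q3
q3 | __[_]xxx_   read _ → write x, move →, go to q1
q1 | __x[x]xx_   read x → write _, move →, go to q3
q3 | __x_[x]x_   read x → write x, move ←, go to q1
q1 | __x[_]xx_   read _ → write y, move →, go to q4
q4 | __xy[x]x_   read x → write x, move →, go to q0
q0 | __xyx[x]_   read x → write _, move ←, go to q0
q0 | __xy[x]__   read x → write _, move ←, go to q0
q0 | __x[y]___   read y → write x, move ←, go to q0
q0 | __[x]x___   read x → write _, move ←, go to q0
q0 | _[_]_x___   read _ → write x, move ←, go to q3
q3 | [_]x_x___   read _ → write x, move →, go to q1
q1 | x[x]_x___   read x → write _, move →, go to q3
q3 | x_[_]x___   read _ → write x, move →, go to q1
q1 | x_x[x]___   read x → write _, move →, go to q3
q3 | x_x_[_]__   read _ → write x, move →, go to q1
q1 | x_x_x[_]_   read _ → write y, move →, go to q4
q4 | x_x_xy[_]   read _ → write y, move ←, go to q0
q0 | x_x_x[y]y   read y → write x, move ←, go to q0
q0 | x_x_[x]xy
After 20 steps: state q0, head at 0, tape x_x_xxy.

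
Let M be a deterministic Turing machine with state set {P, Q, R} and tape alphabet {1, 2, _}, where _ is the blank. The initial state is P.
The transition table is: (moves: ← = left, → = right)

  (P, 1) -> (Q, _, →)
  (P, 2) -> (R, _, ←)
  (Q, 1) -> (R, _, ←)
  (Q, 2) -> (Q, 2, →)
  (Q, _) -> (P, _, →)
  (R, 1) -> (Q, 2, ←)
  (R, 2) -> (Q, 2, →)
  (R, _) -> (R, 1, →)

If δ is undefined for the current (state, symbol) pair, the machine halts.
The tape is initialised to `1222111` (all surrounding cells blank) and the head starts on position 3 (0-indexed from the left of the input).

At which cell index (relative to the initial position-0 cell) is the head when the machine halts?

8

state=P head=3 tape=122[2]111__   (P,2)→(R,_,←)
state=R head=2 tape=12[2]_111__   (R,2)→(Q,2,→)
state=Q head=3 tape=122[_]111__   (Q,_)→(P,_,→)
state=P head=4 tape=122_[1]11__   (P,1)→(Q,_,→)
state=Q head=5 tape=122__[1]1__   (Q,1)→(R,_,←)
state=R head=4 tape=122_[_]_1__   (R,_)→(R,1,→)
state=R head=5 tape=122_1[_]1__   (R,_)→(R,1,→)
state=R head=6 tape=122_11[1]__   (R,1)→(Q,2,←)
state=Q head=5 tape=122_1[1]2__   (Q,1)→(R,_,←)
state=R head=4 tape=122_[1]_2__   (R,1)→(Q,2,←)
state=Q head=3 tape=122[_]2_2__   (Q,_)→(P,_,→)
state=P head=4 tape=122_[2]_2__   (P,2)→(R,_,←)
state=R head=3 tape=122[_]__2__   (R,_)→(R,1,→)
state=R head=4 tape=1221[_]_2__   (R,_)→(R,1,→)
state=R head=5 tape=12211[_]2__   (R,_)→(R,1,→)
state=R head=6 tape=122111[2]__   (R,2)→(Q,2,→)
state=Q head=7 tape=1221112[_]_   (Q,_)→(P,_,→)
state=P head=8 tape=1221112_[_]
At halt the head is at cell 8.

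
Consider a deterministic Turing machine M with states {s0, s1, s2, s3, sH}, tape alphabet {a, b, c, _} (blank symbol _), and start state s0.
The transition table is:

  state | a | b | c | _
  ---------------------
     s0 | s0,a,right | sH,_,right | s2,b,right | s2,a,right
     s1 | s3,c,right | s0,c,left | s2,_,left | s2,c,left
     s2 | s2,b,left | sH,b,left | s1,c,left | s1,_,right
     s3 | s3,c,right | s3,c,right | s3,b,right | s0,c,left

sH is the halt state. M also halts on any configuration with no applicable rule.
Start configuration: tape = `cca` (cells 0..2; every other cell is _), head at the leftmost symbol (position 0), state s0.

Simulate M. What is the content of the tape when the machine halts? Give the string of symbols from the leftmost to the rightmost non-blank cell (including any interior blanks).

cb_cc

s0 | _[c]ca_   read c → write b, move right, go to s2
s2 | _b[c]a_   read c → write c, move left, go to s1
s1 | _[b]ca_   read b → write c, move left, go to s0
s0 | [_]cca_   read _ → write a, move right, go to s2
s2 | a[c]ca_   read c → write c, move left, go to s1
s1 | [a]cca_   read a → write c, move right, go to s3
s3 | c[c]ca_   read c → write b, move right, go to s3
s3 | cb[c]a_   read c → write b, move right, go to s3
s3 | cbb[a]_   read a → write c, move right, go to s3
s3 | cbbc[_]   read _ → write c, move left, go to s0
s0 | cbb[c]c   read c → write b, move right, go to s2
s2 | cbbb[c]   read c → write c, move left, go to s1
s1 | cbb[b]c   read b → write c, move left, go to s0
s0 | cb[b]cc   read b → write _, move right, go to sH
sH | cb_[c]c
The non-blank tape span at halt is cb_cc.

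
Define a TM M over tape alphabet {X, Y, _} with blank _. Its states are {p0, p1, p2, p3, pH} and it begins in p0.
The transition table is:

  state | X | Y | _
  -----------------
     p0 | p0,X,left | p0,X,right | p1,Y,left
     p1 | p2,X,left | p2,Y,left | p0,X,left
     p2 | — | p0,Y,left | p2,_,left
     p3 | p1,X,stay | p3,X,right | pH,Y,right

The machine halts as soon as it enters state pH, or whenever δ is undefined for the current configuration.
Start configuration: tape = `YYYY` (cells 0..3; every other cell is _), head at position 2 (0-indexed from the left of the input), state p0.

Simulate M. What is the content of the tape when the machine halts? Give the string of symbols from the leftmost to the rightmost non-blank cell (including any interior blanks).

YYXXY

state=p0 head=2 tape=YY[Y]Y_   (p0,Y)→(p0,X,right)
state=p0 head=3 tape=YYX[Y]_   (p0,Y)→(p0,X,right)
state=p0 head=4 tape=YYXX[_]   (p0,_)→(p1,Y,left)
state=p1 head=3 tape=YYX[X]Y   (p1,X)→(p2,X,left)
state=p2 head=2 tape=YY[X]XY
The non-blank tape span at halt is YYXXY.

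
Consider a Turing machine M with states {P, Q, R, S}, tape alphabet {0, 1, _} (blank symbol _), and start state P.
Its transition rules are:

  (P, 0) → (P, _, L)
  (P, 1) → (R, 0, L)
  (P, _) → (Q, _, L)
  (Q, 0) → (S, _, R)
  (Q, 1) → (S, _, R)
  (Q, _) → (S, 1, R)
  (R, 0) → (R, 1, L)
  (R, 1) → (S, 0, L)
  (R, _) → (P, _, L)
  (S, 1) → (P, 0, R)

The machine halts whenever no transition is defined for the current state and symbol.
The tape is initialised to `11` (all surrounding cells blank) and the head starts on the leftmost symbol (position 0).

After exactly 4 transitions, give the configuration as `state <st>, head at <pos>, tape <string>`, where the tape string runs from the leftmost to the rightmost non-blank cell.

state S, head at -2, tape 1__01

state=P head=0 tape=___[1]1   (P,1)→(R,0,L)
state=R head=-1 tape=__[_]01   (R,_)→(P,_,L)
state=P head=-2 tape=_[_]_01   (P,_)→(Q,_,L)
state=Q head=-3 tape=[_]__01   (Q,_)→(S,1,R)
state=S head=-2 tape=1[_]_01
After 4 steps: state S, head at -2, tape 1__01.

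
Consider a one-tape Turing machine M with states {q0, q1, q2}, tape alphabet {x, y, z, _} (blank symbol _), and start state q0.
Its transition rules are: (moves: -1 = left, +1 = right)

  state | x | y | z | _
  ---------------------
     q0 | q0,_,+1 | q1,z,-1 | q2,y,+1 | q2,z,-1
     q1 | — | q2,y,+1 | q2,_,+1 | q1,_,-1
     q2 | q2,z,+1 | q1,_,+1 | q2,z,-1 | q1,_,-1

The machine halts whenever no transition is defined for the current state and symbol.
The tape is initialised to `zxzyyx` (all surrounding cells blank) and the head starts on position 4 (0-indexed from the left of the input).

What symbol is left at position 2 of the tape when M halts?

_

q0 | zxzy[y]x_   read y → write z, move -1, go to q1
q1 | zxz[y]zx_   read y → write y, move +1, go to q2
q2 | zxzy[z]x_   read z → write z, move -1, go to q2
q2 | zxz[y]zx_   read y → write _, move +1, go to q1
q1 | zxz_[z]x_   read z → write _, move +1, go to q2
q2 | zxz__[x]_   read x → write z, move +1, go to q2
q2 | zxz__z[_]   read _ → write _, move -1, go to q1
q1 | zxz__[z]_   read z → write _, move +1, go to q2
q2 | zxz___[_]   read _ → write _, move -1, go to q1
q1 | zxz__[_]_   read _ → write _, move -1, go to q1
q1 | zxz_[_]__   read _ → write _, move -1, go to q1
q1 | zxz[_]___   read _ → write _, move -1, go to q1
q1 | zx[z]____   read z → write _, move +1, go to q2
q2 | zx_[_]___   read _ → write _, move -1, go to q1
q1 | zx[_]____   read _ → write _, move -1, go to q1
q1 | z[x]_____
Cell 2 holds _ when M halts.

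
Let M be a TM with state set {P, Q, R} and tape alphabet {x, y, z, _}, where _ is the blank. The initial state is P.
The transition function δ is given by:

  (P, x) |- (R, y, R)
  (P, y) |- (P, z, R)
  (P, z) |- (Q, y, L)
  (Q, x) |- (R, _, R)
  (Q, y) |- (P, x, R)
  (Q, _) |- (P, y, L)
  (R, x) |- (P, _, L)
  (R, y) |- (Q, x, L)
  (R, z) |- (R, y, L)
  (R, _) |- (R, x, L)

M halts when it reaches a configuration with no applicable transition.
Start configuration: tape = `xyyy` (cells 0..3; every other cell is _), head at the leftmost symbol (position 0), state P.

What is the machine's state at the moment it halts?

state=P head=0 tape=[x]yyy_   (P,x)→(R,y,R)
state=R head=1 tape=y[y]yy_   (R,y)→(Q,x,L)
state=Q head=0 tape=[y]xyy_   (Q,y)→(P,x,R)
state=P head=1 tape=x[x]yy_   (P,x)→(R,y,R)
state=R head=2 tape=xy[y]y_   (R,y)→(Q,x,L)
state=Q head=1 tape=x[y]xy_   (Q,y)→(P,x,R)
state=P head=2 tape=xx[x]y_   (P,x)→(R,y,R)
state=R head=3 tape=xxy[y]_   (R,y)→(Q,x,L)
state=Q head=2 tape=xx[y]x_   (Q,y)→(P,x,R)
state=P head=3 tape=xxx[x]_   (P,x)→(R,y,R)
state=R head=4 tape=xxxy[_]   (R,_)→(R,x,L)
state=R head=3 tape=xxx[y]x   (R,y)→(Q,x,L)
state=Q head=2 tape=xx[x]xx   (Q,x)→(R,_,R)
state=R head=3 tape=xx_[x]x   (R,x)→(P,_,L)
state=P head=2 tape=xx[_]_x
No transition is defined for (P, _); M halts in state P.

P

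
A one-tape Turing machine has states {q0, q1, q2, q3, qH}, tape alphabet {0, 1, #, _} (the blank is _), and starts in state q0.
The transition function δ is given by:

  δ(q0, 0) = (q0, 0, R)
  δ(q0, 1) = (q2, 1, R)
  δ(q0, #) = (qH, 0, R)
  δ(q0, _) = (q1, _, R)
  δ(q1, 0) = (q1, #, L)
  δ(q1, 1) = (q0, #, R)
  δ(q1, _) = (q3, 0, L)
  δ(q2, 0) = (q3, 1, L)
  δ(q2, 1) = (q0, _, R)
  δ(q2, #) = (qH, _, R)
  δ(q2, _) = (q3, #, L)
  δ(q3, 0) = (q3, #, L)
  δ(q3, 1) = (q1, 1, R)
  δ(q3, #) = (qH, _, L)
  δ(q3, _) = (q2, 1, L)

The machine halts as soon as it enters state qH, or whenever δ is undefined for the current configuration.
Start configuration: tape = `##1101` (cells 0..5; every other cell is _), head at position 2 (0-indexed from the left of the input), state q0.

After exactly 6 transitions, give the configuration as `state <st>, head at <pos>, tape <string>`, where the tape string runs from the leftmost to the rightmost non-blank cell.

state=q0 head=2 tape=##[1]101_   (q0,1)→(q2,1,R)
state=q2 head=3 tape=##1[1]01_   (q2,1)→(q0,_,R)
state=q0 head=4 tape=##1_[0]1_   (q0,0)→(q0,0,R)
state=q0 head=5 tape=##1_0[1]_   (q0,1)→(q2,1,R)
state=q2 head=6 tape=##1_01[_]   (q2,_)→(q3,#,L)
state=q3 head=5 tape=##1_0[1]#   (q3,1)→(q1,1,R)
state=q1 head=6 tape=##1_01[#]
After 6 steps: state q1, head at 6, tape ##1_01#.

state q1, head at 6, tape ##1_01#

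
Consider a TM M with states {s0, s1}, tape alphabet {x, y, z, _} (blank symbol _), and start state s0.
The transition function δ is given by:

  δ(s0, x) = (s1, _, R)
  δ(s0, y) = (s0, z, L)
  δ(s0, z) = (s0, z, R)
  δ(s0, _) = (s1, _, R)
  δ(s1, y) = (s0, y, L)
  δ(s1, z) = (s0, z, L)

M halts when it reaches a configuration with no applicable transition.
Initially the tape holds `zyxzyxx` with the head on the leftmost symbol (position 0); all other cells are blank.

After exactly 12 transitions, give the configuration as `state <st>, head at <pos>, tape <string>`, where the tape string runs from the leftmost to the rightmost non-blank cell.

state s0, head at 2, tape zz_zyxx

s0 | [z]yxzyxx   read z → write z, move R, go to s0
s0 | z[y]xzyxx   read y → write z, move L, go to s0
s0 | [z]zxzyxx   read z → write z, move R, go to s0
s0 | z[z]xzyxx   read z → write z, move R, go to s0
s0 | zz[x]zyxx   read x → write _, move R, go to s1
s1 | zz_[z]yxx   read z → write z, move L, go to s0
s0 | zz[_]zyxx   read _ → write _, move R, go to s1
s1 | zz_[z]yxx   read z → write z, move L, go to s0
s0 | zz[_]zyxx   read _ → write _, move R, go to s1
s1 | zz_[z]yxx   read z → write z, move L, go to s0
s0 | zz[_]zyxx   read _ → write _, move R, go to s1
s1 | zz_[z]yxx   read z → write z, move L, go to s0
s0 | zz[_]zyxx
After 12 steps: state s0, head at 2, tape zz_zyxx.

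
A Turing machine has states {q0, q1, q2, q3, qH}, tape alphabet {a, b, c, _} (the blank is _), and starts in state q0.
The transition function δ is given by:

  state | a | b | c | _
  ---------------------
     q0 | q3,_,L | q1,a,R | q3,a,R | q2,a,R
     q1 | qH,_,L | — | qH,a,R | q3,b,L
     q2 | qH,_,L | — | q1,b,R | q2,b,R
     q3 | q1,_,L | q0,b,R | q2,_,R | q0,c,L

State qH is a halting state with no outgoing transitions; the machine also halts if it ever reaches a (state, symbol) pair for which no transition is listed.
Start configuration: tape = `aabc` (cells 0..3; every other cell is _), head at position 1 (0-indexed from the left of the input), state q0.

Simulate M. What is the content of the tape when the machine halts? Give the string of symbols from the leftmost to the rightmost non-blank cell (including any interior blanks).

state=q0 head=1 tape=___a[a]bc   (q0,a)→(q3,_,L)
state=q3 head=0 tape=___[a]_bc   (q3,a)→(q1,_,L)
state=q1 head=-1 tape=__[_]__bc   (q1,_)→(q3,b,L)
state=q3 head=-2 tape=_[_]b__bc   (q3,_)→(q0,c,L)
state=q0 head=-3 tape=[_]cb__bc   (q0,_)→(q2,a,R)
state=q2 head=-2 tape=a[c]b__bc   (q2,c)→(q1,b,R)
state=q1 head=-1 tape=ab[b]__bc
The non-blank tape span at halt is abb__bc.

abb__bc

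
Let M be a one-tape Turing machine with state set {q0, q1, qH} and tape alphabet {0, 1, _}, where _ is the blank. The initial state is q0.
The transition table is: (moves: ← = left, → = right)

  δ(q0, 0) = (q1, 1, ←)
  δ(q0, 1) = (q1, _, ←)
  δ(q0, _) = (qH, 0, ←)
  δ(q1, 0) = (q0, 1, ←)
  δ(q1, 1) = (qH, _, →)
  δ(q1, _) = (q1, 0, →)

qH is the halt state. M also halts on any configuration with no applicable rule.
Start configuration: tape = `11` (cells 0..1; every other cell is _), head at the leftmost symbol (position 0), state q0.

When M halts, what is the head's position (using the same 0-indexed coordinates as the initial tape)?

q0 | _[1]1_   read 1 → write _, move ←, go to q1
q1 | [_]_1_   read _ → write 0, move →, go to q1
q1 | 0[_]1_   read _ → write 0, move →, go to q1
q1 | 00[1]_   read 1 → write _, move →, go to qH
qH | 00_[_]
At halt the head is at cell 2.

2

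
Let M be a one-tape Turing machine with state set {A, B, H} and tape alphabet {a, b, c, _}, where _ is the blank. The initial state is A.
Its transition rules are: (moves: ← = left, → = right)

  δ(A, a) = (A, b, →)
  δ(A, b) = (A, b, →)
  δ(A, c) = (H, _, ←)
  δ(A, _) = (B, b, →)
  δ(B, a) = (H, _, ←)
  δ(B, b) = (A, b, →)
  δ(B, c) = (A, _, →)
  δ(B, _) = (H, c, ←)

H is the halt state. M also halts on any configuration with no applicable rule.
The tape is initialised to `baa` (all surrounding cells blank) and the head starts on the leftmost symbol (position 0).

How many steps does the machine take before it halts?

5

A | [b]aa__   read b → write b, move →, go to A
A | b[a]a__   read a → write b, move →, go to A
A | bb[a]__   read a → write b, move →, go to A
A | bbb[_]_   read _ → write b, move →, go to B
B | bbbb[_]   read _ → write c, move ←, go to H
H | bbb[b]c
M halts after 5 transitions.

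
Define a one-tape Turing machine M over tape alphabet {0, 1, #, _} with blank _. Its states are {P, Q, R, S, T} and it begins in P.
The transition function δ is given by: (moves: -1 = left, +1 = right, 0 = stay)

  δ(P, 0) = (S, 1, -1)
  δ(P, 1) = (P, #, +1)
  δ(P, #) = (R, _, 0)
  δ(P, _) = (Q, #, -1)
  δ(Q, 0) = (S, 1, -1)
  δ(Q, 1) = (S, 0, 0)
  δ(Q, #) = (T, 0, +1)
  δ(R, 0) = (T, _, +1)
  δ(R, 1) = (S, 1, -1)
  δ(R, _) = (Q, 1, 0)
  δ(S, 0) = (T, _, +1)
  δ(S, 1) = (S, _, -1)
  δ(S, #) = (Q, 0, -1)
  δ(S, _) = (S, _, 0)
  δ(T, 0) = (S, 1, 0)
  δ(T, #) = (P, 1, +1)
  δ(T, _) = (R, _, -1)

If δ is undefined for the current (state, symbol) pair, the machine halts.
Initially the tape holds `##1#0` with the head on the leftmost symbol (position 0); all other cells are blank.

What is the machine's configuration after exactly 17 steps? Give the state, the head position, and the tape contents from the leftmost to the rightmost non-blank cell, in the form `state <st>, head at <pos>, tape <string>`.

state S, head at 3, tape 1#

state=P head=0 tape=[#]#1#0   (P,#)→(R,_,0)
state=R head=0 tape=[_]#1#0   (R,_)→(Q,1,0)
state=Q head=0 tape=[1]#1#0   (Q,1)→(S,0,0)
state=S head=0 tape=[0]#1#0   (S,0)→(T,_,+1)
state=T head=1 tape=_[#]1#0   (T,#)→(P,1,+1)
state=P head=2 tape=_1[1]#0   (P,1)→(P,#,+1)
state=P head=3 tape=_1#[#]0   (P,#)→(R,_,0)
state=R head=3 tape=_1#[_]0   (R,_)→(Q,1,0)
state=Q head=3 tape=_1#[1]0   (Q,1)→(S,0,0)
state=S head=3 tape=_1#[0]0   (S,0)→(T,_,+1)
state=T head=4 tape=_1#_[0]   (T,0)→(S,1,0)
state=S head=4 tape=_1#_[1]   (S,1)→(S,_,-1)
state=S head=3 tape=_1#[_]_   (S,_)→(S,_,0)
state=S head=3 tape=_1#[_]_   (S,_)→(S,_,0)
state=S head=3 tape=_1#[_]_   (S,_)→(S,_,0)
state=S head=3 tape=_1#[_]_   (S,_)→(S,_,0)
state=S head=3 tape=_1#[_]_   (S,_)→(S,_,0)
state=S head=3 tape=_1#[_]_
After 17 steps: state S, head at 3, tape 1#.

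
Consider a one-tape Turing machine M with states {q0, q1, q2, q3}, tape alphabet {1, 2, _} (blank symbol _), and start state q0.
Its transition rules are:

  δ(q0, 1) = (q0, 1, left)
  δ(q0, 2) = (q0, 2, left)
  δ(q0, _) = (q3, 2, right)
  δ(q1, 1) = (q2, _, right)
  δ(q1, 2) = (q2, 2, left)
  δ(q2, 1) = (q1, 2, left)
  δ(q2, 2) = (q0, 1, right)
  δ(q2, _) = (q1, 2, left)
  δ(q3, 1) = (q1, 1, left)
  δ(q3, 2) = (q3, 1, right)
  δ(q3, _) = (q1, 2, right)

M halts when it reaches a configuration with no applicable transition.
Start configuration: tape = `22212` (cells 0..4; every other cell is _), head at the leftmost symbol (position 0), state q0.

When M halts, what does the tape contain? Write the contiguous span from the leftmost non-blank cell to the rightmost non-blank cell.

state=q0 head=0 tape=_[2]2212   (q0,2)→(q0,2,left)
state=q0 head=-1 tape=[_]22212   (q0,_)→(q3,2,right)
state=q3 head=0 tape=2[2]2212   (q3,2)→(q3,1,right)
state=q3 head=1 tape=21[2]212   (q3,2)→(q3,1,right)
state=q3 head=2 tape=211[2]12   (q3,2)→(q3,1,right)
state=q3 head=3 tape=2111[1]2   (q3,1)→(q1,1,left)
state=q1 head=2 tape=211[1]12   (q1,1)→(q2,_,right)
state=q2 head=3 tape=211_[1]2   (q2,1)→(q1,2,left)
state=q1 head=2 tape=211[_]22
The non-blank tape span at halt is 211_22.

211_22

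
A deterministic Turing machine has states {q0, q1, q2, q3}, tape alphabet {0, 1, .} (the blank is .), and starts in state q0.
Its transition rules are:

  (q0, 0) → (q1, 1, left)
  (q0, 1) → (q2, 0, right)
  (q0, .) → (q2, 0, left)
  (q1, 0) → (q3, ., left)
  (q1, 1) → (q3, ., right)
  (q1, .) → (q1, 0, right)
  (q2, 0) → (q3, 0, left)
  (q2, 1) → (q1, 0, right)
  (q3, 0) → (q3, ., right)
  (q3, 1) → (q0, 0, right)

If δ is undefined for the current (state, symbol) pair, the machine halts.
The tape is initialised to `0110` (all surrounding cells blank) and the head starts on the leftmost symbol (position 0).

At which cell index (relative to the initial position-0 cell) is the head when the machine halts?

state=q0 head=0 tape=.[0]110.   (q0,0)→(q1,1,left)
state=q1 head=-1 tape=[.]1110.   (q1,.)→(q1,0,right)
state=q1 head=0 tape=0[1]110.   (q1,1)→(q3,.,right)
state=q3 head=1 tape=0.[1]10.   (q3,1)→(q0,0,right)
state=q0 head=2 tape=0.0[1]0.   (q0,1)→(q2,0,right)
state=q2 head=3 tape=0.00[0].   (q2,0)→(q3,0,left)
state=q3 head=2 tape=0.0[0]0.   (q3,0)→(q3,.,right)
state=q3 head=3 tape=0.0.[0].   (q3,0)→(q3,.,right)
state=q3 head=4 tape=0.0..[.]
At halt the head is at cell 4.

4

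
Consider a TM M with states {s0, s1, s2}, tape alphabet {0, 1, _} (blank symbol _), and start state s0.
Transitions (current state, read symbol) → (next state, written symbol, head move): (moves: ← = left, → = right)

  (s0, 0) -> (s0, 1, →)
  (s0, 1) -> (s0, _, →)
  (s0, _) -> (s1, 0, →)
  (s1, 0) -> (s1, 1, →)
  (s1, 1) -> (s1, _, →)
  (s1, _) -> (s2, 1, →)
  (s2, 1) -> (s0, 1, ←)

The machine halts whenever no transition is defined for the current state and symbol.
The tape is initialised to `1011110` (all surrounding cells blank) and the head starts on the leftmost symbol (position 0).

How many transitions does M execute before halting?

9

state=s0 head=0 tape=[1]011110___   (s0,1)→(s0,_,→)
state=s0 head=1 tape=_[0]11110___   (s0,0)→(s0,1,→)
state=s0 head=2 tape=_1[1]1110___   (s0,1)→(s0,_,→)
state=s0 head=3 tape=_1_[1]110___   (s0,1)→(s0,_,→)
state=s0 head=4 tape=_1__[1]10___   (s0,1)→(s0,_,→)
state=s0 head=5 tape=_1___[1]0___   (s0,1)→(s0,_,→)
state=s0 head=6 tape=_1____[0]___   (s0,0)→(s0,1,→)
state=s0 head=7 tape=_1____1[_]__   (s0,_)→(s1,0,→)
state=s1 head=8 tape=_1____10[_]_   (s1,_)→(s2,1,→)
state=s2 head=9 tape=_1____101[_]
M halts after 9 transitions.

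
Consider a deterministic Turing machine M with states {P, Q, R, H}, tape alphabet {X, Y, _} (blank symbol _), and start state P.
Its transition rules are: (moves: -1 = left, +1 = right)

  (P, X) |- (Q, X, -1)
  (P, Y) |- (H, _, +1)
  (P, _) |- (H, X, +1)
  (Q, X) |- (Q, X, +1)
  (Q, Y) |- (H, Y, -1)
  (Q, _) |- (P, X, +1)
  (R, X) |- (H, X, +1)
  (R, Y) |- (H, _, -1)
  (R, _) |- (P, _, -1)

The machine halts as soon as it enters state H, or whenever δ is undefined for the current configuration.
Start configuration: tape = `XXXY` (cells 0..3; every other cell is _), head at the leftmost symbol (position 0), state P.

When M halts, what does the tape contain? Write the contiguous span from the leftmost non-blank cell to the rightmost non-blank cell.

XXXXY

state=P head=0 tape=_[X]XXY   (P,X)→(Q,X,-1)
state=Q head=-1 tape=[_]XXXY   (Q,_)→(P,X,+1)
state=P head=0 tape=X[X]XXY   (P,X)→(Q,X,-1)
state=Q head=-1 tape=[X]XXXY   (Q,X)→(Q,X,+1)
state=Q head=0 tape=X[X]XXY   (Q,X)→(Q,X,+1)
state=Q head=1 tape=XX[X]XY   (Q,X)→(Q,X,+1)
state=Q head=2 tape=XXX[X]Y   (Q,X)→(Q,X,+1)
state=Q head=3 tape=XXXX[Y]   (Q,Y)→(H,Y,-1)
state=H head=2 tape=XXX[X]Y
The non-blank tape span at halt is XXXXY.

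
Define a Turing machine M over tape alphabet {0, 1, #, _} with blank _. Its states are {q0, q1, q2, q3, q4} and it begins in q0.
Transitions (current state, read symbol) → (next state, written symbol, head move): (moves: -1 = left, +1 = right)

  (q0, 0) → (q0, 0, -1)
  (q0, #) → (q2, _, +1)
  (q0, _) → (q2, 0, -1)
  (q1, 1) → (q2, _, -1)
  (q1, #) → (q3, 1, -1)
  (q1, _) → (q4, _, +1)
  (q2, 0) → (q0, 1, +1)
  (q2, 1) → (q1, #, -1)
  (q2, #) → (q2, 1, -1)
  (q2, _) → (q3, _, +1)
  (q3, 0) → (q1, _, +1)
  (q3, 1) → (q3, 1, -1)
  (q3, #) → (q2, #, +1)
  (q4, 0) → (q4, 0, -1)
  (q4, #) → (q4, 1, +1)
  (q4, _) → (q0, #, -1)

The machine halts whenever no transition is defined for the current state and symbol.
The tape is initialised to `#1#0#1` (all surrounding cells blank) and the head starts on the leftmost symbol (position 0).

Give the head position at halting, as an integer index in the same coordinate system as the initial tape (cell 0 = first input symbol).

state=q0 head=0 tape=[#]1#0#1   (q0,#)→(q2,_,+1)
state=q2 head=1 tape=_[1]#0#1   (q2,1)→(q1,#,-1)
state=q1 head=0 tape=[_]##0#1   (q1,_)→(q4,_,+1)
state=q4 head=1 tape=_[#]#0#1   (q4,#)→(q4,1,+1)
state=q4 head=2 tape=_1[#]0#1   (q4,#)→(q4,1,+1)
state=q4 head=3 tape=_11[0]#1   (q4,0)→(q4,0,-1)
state=q4 head=2 tape=_1[1]0#1
At halt the head is at cell 2.

2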